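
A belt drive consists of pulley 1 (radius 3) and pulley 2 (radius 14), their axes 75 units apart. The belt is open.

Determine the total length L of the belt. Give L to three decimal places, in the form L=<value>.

L=205.023

open belt: β = asin((r2−r1)/C) = asin(11/75) = 8.4338°
wrap1 = π − 2β = 163.1324°
wrap2 = π + 2β = 196.8676°
tangent length = C·cosβ = 74.1889
L = r1·wrap1 + r2·wrap2 + 2·C·cosβ = 3·2.8472 + 14·3.4360 + 2·74.1889 = 205.0233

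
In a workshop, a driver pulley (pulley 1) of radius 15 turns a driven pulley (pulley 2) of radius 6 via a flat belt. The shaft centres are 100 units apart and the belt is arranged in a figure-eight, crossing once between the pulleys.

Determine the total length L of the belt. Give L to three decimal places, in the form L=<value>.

L=270.400

crossed belt: β = asin((r1+r2)/C) = asin(21/100) = 12.1224°
wrap1 = wrap2 = π + 2β = 204.2447°
tangent length = C·cosβ = 97.7701
L = (r1+r2)·wrap + 2·C·cosβ = 21·3.5647 + 2·97.7701 = 270.3999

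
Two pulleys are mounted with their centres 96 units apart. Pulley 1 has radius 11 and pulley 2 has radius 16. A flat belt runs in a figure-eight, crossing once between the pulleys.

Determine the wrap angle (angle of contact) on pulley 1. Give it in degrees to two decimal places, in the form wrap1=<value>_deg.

crossed belt: β = asin((r1+r2)/C) = asin(27/96) = 16.3348°
wrap1 = wrap2 = π + 2β = 212.6696°

wrap1=212.67_deg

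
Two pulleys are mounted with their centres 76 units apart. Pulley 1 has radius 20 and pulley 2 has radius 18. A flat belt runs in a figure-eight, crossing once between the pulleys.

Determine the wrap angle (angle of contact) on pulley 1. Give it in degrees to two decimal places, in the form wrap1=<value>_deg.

wrap1=240.00_deg

crossed belt: β = asin((r1+r2)/C) = asin(38/76) = 30.0000°
wrap1 = wrap2 = π + 2β = 240.0000°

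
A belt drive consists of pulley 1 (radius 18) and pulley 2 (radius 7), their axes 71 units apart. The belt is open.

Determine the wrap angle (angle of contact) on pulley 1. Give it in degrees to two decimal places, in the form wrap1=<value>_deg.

wrap1=197.83_deg

open belt: β = asin((r2−r1)/C) = asin(-11/71) = -8.9127°
wrap1 = π − 2β = 197.8254°
wrap2 = π + 2β = 162.1746°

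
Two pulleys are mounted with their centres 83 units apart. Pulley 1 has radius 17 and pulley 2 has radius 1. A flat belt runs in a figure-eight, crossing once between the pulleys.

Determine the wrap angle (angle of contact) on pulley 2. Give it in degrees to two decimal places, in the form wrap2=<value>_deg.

crossed belt: β = asin((r1+r2)/C) = asin(18/83) = 12.5251°
wrap1 = wrap2 = π + 2β = 205.0502°

wrap2=205.05_deg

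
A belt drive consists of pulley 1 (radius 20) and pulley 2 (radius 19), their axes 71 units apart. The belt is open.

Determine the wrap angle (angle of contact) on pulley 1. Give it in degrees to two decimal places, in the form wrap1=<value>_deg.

wrap1=181.61_deg

open belt: β = asin((r2−r1)/C) = asin(-1/71) = -0.8070°
wrap1 = π − 2β = 181.6140°
wrap2 = π + 2β = 178.3860°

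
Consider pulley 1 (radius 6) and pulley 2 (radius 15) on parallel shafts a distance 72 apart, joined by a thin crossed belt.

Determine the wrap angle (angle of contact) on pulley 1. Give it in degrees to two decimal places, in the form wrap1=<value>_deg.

crossed belt: β = asin((r1+r2)/C) = asin(21/72) = 16.9578°
wrap1 = wrap2 = π + 2β = 213.9155°

wrap1=213.92_deg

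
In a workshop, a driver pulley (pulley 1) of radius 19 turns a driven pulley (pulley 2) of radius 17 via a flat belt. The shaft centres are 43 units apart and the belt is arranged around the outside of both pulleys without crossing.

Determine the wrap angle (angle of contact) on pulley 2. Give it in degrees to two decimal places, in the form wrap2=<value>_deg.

open belt: β = asin((r2−r1)/C) = asin(-2/43) = -2.6659°
wrap1 = π − 2β = 185.3318°
wrap2 = π + 2β = 174.6682°

wrap2=174.67_deg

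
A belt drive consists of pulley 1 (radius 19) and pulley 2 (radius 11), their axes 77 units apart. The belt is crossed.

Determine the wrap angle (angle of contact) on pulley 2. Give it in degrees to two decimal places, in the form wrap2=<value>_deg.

wrap2=225.86_deg

crossed belt: β = asin((r1+r2)/C) = asin(30/77) = 22.9303°
wrap1 = wrap2 = π + 2β = 225.8605°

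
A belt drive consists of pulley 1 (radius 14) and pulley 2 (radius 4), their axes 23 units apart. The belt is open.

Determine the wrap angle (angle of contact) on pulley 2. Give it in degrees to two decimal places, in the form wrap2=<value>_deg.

wrap2=128.46_deg

open belt: β = asin((r2−r1)/C) = asin(-10/23) = -25.7715°
wrap1 = π − 2β = 231.5429°
wrap2 = π + 2β = 128.4571°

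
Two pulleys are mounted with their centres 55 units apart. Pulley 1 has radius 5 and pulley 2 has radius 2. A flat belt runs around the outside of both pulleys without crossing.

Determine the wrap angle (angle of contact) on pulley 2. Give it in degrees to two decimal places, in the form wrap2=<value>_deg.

open belt: β = asin((r2−r1)/C) = asin(-3/55) = -3.1268°
wrap1 = π − 2β = 186.2536°
wrap2 = π + 2β = 173.7464°

wrap2=173.75_deg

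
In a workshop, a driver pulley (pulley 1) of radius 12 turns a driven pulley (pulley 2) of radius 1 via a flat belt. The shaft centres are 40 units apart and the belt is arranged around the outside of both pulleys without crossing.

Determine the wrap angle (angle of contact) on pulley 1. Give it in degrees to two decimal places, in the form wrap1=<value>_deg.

open belt: β = asin((r2−r1)/C) = asin(-11/40) = -15.9620°
wrap1 = π − 2β = 211.9240°
wrap2 = π + 2β = 148.0760°

wrap1=211.92_deg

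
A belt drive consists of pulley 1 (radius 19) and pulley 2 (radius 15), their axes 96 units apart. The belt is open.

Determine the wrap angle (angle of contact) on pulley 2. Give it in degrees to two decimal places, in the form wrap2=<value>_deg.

open belt: β = asin((r2−r1)/C) = asin(-4/96) = -2.3880°
wrap1 = π − 2β = 184.7760°
wrap2 = π + 2β = 175.2240°

wrap2=175.22_deg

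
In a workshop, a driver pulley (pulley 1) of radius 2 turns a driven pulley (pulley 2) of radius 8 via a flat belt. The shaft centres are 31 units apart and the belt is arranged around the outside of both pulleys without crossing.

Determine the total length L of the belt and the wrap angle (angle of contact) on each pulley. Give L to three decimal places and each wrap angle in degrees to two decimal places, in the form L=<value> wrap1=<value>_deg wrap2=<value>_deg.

L=94.581 wrap1=157.68_deg wrap2=202.32_deg

open belt: β = asin((r2−r1)/C) = asin(6/31) = 11.1599°
wrap1 = π − 2β = 157.6801°
wrap2 = π + 2β = 202.3199°
tangent length = C·cosβ = 30.4138
L = r1·wrap1 + r2·wrap2 + 2·C·cosβ = 2·2.7520 + 8·3.5311 + 2·30.4138 = 94.5809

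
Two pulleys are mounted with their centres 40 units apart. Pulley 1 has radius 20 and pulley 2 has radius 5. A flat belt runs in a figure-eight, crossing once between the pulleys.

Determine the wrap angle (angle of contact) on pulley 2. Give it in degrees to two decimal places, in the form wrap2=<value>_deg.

crossed belt: β = asin((r1+r2)/C) = asin(25/40) = 38.6822°
wrap1 = wrap2 = π + 2β = 257.3644°

wrap2=257.36_deg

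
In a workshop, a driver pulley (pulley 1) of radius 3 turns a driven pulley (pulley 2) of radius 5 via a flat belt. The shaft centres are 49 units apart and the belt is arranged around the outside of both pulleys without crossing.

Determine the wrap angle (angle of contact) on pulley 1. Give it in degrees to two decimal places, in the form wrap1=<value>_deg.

wrap1=175.32_deg

open belt: β = asin((r2−r1)/C) = asin(2/49) = 2.3393°
wrap1 = π − 2β = 175.3215°
wrap2 = π + 2β = 184.6785°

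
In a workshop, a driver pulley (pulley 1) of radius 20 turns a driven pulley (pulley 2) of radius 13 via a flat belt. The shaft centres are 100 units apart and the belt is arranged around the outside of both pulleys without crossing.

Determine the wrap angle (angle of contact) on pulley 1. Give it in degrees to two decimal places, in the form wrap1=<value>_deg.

wrap1=188.03_deg

open belt: β = asin((r2−r1)/C) = asin(-7/100) = -4.0140°
wrap1 = π − 2β = 188.0280°
wrap2 = π + 2β = 171.9720°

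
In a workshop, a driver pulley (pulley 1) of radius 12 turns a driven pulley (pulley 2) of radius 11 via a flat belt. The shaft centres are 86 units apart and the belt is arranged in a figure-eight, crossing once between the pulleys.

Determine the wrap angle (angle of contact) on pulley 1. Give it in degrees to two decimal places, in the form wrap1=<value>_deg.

crossed belt: β = asin((r1+r2)/C) = asin(23/86) = 15.5121°
wrap1 = wrap2 = π + 2β = 211.0242°

wrap1=211.02_deg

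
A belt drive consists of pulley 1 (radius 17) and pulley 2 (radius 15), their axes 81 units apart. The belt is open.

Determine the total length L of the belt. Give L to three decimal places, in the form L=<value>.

open belt: β = asin((r2−r1)/C) = asin(-2/81) = -1.4149°
wrap1 = π − 2β = 182.8297°
wrap2 = π + 2β = 177.1703°
tangent length = C·cosβ = 80.9753
L = r1·wrap1 + r2·wrap2 + 2·C·cosβ = 17·3.1910 + 15·3.0922 + 2·80.9753 = 262.5804

L=262.580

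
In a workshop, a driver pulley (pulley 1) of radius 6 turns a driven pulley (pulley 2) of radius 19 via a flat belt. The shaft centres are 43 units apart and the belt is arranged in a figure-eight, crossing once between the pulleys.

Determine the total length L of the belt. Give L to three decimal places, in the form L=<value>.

crossed belt: β = asin((r1+r2)/C) = asin(25/43) = 35.5487°
wrap1 = wrap2 = π + 2β = 251.0975°
tangent length = C·cosβ = 34.9857
L = (r1+r2)·wrap + 2·C·cosβ = 25·4.3825 + 2·34.9857 = 179.5334

L=179.533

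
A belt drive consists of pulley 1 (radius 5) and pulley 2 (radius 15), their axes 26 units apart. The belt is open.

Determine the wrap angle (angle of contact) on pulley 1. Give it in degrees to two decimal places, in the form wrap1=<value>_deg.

wrap1=134.76_deg

open belt: β = asin((r2−r1)/C) = asin(10/26) = 22.6199°
wrap1 = π − 2β = 134.7603°
wrap2 = π + 2β = 225.2397°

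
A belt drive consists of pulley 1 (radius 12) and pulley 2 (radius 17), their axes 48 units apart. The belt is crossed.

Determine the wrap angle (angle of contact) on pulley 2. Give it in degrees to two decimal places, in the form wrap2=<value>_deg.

crossed belt: β = asin((r1+r2)/C) = asin(29/48) = 37.1689°
wrap1 = wrap2 = π + 2β = 254.3378°

wrap2=254.34_deg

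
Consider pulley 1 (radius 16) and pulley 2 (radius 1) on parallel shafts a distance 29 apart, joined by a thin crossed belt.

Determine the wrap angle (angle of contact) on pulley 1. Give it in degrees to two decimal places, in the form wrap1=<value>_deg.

crossed belt: β = asin((r1+r2)/C) = asin(17/29) = 35.8883°
wrap1 = wrap2 = π + 2β = 251.7766°

wrap1=251.78_deg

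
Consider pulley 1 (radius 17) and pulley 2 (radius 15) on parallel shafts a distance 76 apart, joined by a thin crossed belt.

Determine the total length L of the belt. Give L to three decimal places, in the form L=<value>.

L=266.215

crossed belt: β = asin((r1+r2)/C) = asin(32/76) = 24.9011°
wrap1 = wrap2 = π + 2β = 229.8021°
tangent length = C·cosβ = 68.9348
L = (r1+r2)·wrap + 2·C·cosβ = 32·4.0108 + 2·68.9348 = 266.2152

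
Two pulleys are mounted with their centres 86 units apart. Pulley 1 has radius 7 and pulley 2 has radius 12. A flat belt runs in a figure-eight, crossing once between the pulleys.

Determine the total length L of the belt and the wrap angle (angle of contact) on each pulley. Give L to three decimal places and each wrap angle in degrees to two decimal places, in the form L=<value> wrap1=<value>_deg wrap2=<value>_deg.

L=235.905 wrap1=205.53_deg wrap2=205.53_deg

crossed belt: β = asin((r1+r2)/C) = asin(19/86) = 12.7637°
wrap1 = wrap2 = π + 2β = 205.5274°
tangent length = C·cosβ = 83.8749
L = (r1+r2)·wrap + 2·C·cosβ = 19·3.5871 + 2·83.8749 = 235.9053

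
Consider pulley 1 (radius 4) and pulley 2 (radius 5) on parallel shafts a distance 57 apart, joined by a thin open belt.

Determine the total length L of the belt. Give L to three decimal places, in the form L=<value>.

open belt: β = asin((r2−r1)/C) = asin(1/57) = 1.0052°
wrap1 = π − 2β = 177.9895°
wrap2 = π + 2β = 182.0105°
tangent length = C·cosβ = 56.9912
L = r1·wrap1 + r2·wrap2 + 2·C·cosβ = 4·3.1065 + 5·3.1767 + 2·56.9912 = 142.2919

L=142.292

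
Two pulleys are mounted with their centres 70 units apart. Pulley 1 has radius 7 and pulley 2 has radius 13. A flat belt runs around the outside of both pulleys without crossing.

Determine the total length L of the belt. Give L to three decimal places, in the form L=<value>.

L=203.346

open belt: β = asin((r2−r1)/C) = asin(6/70) = 4.9171°
wrap1 = π − 2β = 170.1658°
wrap2 = π + 2β = 189.8342°
tangent length = C·cosβ = 69.7424
L = r1·wrap1 + r2·wrap2 + 2·C·cosβ = 7·2.9700 + 13·3.3132 + 2·69.7424 = 203.3465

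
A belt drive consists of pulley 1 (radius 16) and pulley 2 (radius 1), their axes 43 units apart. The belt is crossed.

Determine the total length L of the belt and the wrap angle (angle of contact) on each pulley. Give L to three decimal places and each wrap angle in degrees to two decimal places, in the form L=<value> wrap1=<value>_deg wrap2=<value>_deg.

L=146.220 wrap1=226.58_deg wrap2=226.58_deg

crossed belt: β = asin((r1+r2)/C) = asin(17/43) = 23.2877°
wrap1 = wrap2 = π + 2β = 226.5755°
tangent length = C·cosβ = 39.4968
L = (r1+r2)·wrap + 2·C·cosβ = 17·3.9545 + 2·39.4968 = 146.2200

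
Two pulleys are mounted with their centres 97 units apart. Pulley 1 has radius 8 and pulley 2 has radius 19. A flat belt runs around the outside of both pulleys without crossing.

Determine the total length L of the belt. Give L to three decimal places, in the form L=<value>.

open belt: β = asin((r2−r1)/C) = asin(11/97) = 6.5115°
wrap1 = π − 2β = 166.9771°
wrap2 = π + 2β = 193.0229°
tangent length = C·cosβ = 96.3743
L = r1·wrap1 + r2·wrap2 + 2·C·cosβ = 8·2.9143 + 19·3.3689 + 2·96.3743 = 280.0718

L=280.072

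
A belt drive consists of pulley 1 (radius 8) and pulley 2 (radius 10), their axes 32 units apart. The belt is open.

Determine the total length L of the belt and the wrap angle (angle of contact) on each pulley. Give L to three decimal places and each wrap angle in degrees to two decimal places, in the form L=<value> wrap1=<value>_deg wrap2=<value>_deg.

open belt: β = asin((r2−r1)/C) = asin(2/32) = 3.5833°
wrap1 = π − 2β = 172.8334°
wrap2 = π + 2β = 187.1666°
tangent length = C·cosβ = 31.9374
L = r1·wrap1 + r2·wrap2 + 2·C·cosβ = 8·3.0165 + 10·3.2667 + 2·31.9374 = 120.6737

L=120.674 wrap1=172.83_deg wrap2=187.17_deg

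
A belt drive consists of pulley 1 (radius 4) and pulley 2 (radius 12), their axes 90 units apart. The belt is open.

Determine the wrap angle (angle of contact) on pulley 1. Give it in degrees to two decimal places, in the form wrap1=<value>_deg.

wrap1=169.80_deg

open belt: β = asin((r2−r1)/C) = asin(8/90) = 5.0997°
wrap1 = π − 2β = 169.8006°
wrap2 = π + 2β = 190.1994°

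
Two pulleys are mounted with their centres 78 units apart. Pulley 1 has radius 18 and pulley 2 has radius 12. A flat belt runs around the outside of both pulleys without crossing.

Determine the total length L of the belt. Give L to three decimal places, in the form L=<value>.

open belt: β = asin((r2−r1)/C) = asin(-6/78) = -4.4117°
wrap1 = π − 2β = 188.8235°
wrap2 = π + 2β = 171.1765°
tangent length = C·cosβ = 77.7689
L = r1·wrap1 + r2·wrap2 + 2·C·cosβ = 18·3.2956 + 12·2.9876 + 2·77.7689 = 250.7095

L=250.710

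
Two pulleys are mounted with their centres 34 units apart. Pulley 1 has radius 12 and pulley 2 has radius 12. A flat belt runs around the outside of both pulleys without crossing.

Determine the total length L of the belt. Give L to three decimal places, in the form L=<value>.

L=143.398

open belt: β = asin((r2−r1)/C) = asin(0/34) = 0.0000°
wrap1 = π − 2β = 180.0000°
wrap2 = π + 2β = 180.0000°
tangent length = C·cosβ = 34.0000
L = r1·wrap1 + r2·wrap2 + 2·C·cosβ = 12·3.1416 + 12·3.1416 + 2·34.0000 = 143.3982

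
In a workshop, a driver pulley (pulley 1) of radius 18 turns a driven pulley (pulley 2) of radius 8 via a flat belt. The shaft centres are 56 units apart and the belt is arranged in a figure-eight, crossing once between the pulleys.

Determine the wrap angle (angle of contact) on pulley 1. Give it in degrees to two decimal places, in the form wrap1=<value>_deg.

crossed belt: β = asin((r1+r2)/C) = asin(26/56) = 27.6640°
wrap1 = wrap2 = π + 2β = 235.3280°

wrap1=235.33_deg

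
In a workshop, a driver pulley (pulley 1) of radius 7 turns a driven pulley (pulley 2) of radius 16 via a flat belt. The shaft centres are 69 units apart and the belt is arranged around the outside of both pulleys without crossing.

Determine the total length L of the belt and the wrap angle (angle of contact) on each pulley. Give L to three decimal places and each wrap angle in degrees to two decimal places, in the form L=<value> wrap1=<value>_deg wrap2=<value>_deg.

open belt: β = asin((r2−r1)/C) = asin(9/69) = 7.4947°
wrap1 = π − 2β = 165.0106°
wrap2 = π + 2β = 194.9894°
tangent length = C·cosβ = 68.4105
L = r1·wrap1 + r2·wrap2 + 2·C·cosβ = 7·2.8800 + 16·3.4032 + 2·68.4105 = 211.4322

L=211.432 wrap1=165.01_deg wrap2=194.99_deg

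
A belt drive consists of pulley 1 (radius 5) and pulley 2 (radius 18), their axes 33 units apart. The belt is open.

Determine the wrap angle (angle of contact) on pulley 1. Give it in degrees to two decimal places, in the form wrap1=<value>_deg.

open belt: β = asin((r2−r1)/C) = asin(13/33) = 23.1998°
wrap1 = π − 2β = 133.6003°
wrap2 = π + 2β = 226.3997°

wrap1=133.60_deg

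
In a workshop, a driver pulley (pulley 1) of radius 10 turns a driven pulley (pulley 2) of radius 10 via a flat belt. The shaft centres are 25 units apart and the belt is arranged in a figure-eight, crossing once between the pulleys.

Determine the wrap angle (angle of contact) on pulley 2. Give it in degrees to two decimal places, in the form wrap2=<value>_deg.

crossed belt: β = asin((r1+r2)/C) = asin(20/25) = 53.1301°
wrap1 = wrap2 = π + 2β = 286.2602°

wrap2=286.26_deg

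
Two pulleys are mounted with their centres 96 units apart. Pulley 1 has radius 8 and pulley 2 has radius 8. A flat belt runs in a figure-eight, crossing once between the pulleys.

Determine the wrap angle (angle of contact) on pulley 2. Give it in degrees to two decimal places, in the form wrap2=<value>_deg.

crossed belt: β = asin((r1+r2)/C) = asin(16/96) = 9.5941°
wrap1 = wrap2 = π + 2β = 199.1881°

wrap2=199.19_deg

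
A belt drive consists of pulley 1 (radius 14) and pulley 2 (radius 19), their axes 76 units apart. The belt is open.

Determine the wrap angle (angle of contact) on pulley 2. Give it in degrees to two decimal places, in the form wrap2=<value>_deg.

wrap2=187.54_deg

open belt: β = asin((r2−r1)/C) = asin(5/76) = 3.7722°
wrap1 = π − 2β = 172.4556°
wrap2 = π + 2β = 187.5444°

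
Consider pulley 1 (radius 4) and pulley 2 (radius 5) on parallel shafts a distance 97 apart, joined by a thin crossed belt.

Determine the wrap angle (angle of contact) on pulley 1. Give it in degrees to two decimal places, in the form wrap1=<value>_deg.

wrap1=190.65_deg

crossed belt: β = asin((r1+r2)/C) = asin(9/97) = 5.3238°
wrap1 = wrap2 = π + 2β = 190.6475°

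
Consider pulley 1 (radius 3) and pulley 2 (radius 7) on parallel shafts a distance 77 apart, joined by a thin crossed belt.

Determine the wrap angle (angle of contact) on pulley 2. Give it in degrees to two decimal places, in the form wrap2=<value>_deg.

crossed belt: β = asin((r1+r2)/C) = asin(10/77) = 7.4621°
wrap1 = wrap2 = π + 2β = 194.9242°

wrap2=194.92_deg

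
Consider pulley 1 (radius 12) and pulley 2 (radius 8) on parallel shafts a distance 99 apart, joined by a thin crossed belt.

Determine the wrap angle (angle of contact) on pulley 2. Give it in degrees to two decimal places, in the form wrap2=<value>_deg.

wrap2=203.31_deg

crossed belt: β = asin((r1+r2)/C) = asin(20/99) = 11.6551°
wrap1 = wrap2 = π + 2β = 203.3102°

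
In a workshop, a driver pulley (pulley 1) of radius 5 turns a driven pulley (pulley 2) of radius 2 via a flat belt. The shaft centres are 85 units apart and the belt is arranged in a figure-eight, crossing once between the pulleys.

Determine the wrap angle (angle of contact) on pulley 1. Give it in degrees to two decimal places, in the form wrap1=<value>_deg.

crossed belt: β = asin((r1+r2)/C) = asin(7/85) = 4.7238°
wrap1 = wrap2 = π + 2β = 189.4477°

wrap1=189.45_deg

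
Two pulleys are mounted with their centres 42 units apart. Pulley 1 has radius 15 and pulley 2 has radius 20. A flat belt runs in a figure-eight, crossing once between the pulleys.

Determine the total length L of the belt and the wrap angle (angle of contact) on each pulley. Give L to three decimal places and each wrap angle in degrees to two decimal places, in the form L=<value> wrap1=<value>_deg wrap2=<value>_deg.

L=225.346 wrap1=292.89_deg wrap2=292.89_deg

crossed belt: β = asin((r1+r2)/C) = asin(35/42) = 56.4427°
wrap1 = wrap2 = π + 2β = 292.8854°
tangent length = C·cosβ = 23.2164
L = (r1+r2)·wrap + 2·C·cosβ = 35·5.1118 + 2·23.2164 = 225.3462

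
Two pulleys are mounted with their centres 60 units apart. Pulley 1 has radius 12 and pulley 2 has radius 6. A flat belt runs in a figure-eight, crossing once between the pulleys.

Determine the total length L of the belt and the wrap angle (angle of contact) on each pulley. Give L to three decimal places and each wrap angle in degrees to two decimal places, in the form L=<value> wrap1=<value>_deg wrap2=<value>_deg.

L=181.990 wrap1=214.92_deg wrap2=214.92_deg

crossed belt: β = asin((r1+r2)/C) = asin(18/60) = 17.4576°
wrap1 = wrap2 = π + 2β = 214.9152°
tangent length = C·cosβ = 57.2364
L = (r1+r2)·wrap + 2·C·cosβ = 18·3.7510 + 2·57.2364 = 181.9903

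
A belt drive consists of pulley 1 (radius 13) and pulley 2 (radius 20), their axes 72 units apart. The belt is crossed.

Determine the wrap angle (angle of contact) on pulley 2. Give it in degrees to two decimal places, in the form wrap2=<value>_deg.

crossed belt: β = asin((r1+r2)/C) = asin(33/72) = 27.2796°
wrap1 = wrap2 = π + 2β = 234.5592°

wrap2=234.56_deg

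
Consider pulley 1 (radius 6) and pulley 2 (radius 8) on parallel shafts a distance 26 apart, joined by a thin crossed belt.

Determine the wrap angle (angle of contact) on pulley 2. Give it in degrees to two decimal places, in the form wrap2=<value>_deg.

crossed belt: β = asin((r1+r2)/C) = asin(14/26) = 32.5790°
wrap1 = wrap2 = π + 2β = 245.1579°

wrap2=245.16_deg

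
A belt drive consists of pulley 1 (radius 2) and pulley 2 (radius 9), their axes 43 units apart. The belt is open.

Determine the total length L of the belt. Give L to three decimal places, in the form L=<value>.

L=121.700

open belt: β = asin((r2−r1)/C) = asin(7/43) = 9.3689°
wrap1 = π − 2β = 161.2622°
wrap2 = π + 2β = 198.7378°
tangent length = C·cosβ = 42.4264
L = r1·wrap1 + r2·wrap2 + 2·C·cosβ = 2·2.8146 + 9·3.4686 + 2·42.4264 = 121.6996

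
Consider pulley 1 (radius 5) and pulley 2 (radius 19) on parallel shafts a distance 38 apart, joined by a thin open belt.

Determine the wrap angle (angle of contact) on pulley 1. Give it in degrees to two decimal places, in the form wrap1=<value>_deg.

open belt: β = asin((r2−r1)/C) = asin(14/38) = 21.6183°
wrap1 = π − 2β = 136.7635°
wrap2 = π + 2β = 223.2365°

wrap1=136.76_deg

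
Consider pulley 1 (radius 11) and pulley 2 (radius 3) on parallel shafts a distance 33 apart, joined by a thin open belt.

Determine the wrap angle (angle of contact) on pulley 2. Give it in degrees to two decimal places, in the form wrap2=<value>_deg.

open belt: β = asin((r2−r1)/C) = asin(-8/33) = -14.0297°
wrap1 = π − 2β = 208.0593°
wrap2 = π + 2β = 151.9407°

wrap2=151.94_deg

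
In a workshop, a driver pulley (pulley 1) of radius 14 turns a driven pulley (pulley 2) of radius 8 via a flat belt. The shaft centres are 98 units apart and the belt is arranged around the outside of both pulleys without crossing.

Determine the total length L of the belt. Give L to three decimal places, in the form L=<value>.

open belt: β = asin((r2−r1)/C) = asin(-6/98) = -3.5101°
wrap1 = π − 2β = 187.0202°
wrap2 = π + 2β = 172.9798°
tangent length = C·cosβ = 97.8162
L = r1·wrap1 + r2·wrap2 + 2·C·cosβ = 14·3.2641 + 8·3.0191 + 2·97.8162 = 265.4825

L=265.483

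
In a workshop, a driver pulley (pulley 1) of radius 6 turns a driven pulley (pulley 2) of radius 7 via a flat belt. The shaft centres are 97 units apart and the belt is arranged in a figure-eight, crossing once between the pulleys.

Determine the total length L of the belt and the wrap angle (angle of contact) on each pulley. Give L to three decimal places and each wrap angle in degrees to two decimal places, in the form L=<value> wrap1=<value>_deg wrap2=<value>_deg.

crossed belt: β = asin((r1+r2)/C) = asin(13/97) = 7.7020°
wrap1 = wrap2 = π + 2β = 195.4040°
tangent length = C·cosβ = 96.1249
L = (r1+r2)·wrap + 2·C·cosβ = 13·3.4104 + 2·96.1249 = 236.5856

L=236.586 wrap1=195.40_deg wrap2=195.40_deg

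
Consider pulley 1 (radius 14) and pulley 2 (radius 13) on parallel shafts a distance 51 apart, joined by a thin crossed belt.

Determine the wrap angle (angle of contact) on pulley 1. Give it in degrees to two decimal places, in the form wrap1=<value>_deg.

wrap1=243.93_deg

crossed belt: β = asin((r1+r2)/C) = asin(27/51) = 31.9657°
wrap1 = wrap2 = π + 2β = 243.9314°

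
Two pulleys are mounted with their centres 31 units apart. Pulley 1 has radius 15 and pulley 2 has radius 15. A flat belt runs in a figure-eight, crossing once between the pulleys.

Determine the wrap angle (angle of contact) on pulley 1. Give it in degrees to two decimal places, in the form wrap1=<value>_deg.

wrap1=330.81_deg

crossed belt: β = asin((r1+r2)/C) = asin(30/31) = 75.4074°
wrap1 = wrap2 = π + 2β = 330.8149°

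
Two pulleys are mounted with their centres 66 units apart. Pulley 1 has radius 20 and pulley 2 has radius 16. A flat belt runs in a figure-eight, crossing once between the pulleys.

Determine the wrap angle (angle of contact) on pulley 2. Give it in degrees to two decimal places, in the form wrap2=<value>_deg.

crossed belt: β = asin((r1+r2)/C) = asin(36/66) = 33.0557°
wrap1 = wrap2 = π + 2β = 246.1115°

wrap2=246.11_deg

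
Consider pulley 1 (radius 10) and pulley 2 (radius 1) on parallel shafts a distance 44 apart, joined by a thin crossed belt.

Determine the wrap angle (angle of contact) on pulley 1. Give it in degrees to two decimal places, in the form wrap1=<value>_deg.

crossed belt: β = asin((r1+r2)/C) = asin(11/44) = 14.4775°
wrap1 = wrap2 = π + 2β = 208.9550°

wrap1=208.96_deg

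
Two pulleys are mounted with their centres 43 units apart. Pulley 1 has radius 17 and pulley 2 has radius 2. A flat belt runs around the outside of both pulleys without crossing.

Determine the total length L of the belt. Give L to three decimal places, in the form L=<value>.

open belt: β = asin((r2−r1)/C) = asin(-15/43) = -20.4162°
wrap1 = π − 2β = 220.8324°
wrap2 = π + 2β = 139.1676°
tangent length = C·cosβ = 40.2989
L = r1·wrap1 + r2·wrap2 + 2·C·cosβ = 17·3.8543 + 2·2.4289 + 2·40.2989 = 150.9779

L=150.978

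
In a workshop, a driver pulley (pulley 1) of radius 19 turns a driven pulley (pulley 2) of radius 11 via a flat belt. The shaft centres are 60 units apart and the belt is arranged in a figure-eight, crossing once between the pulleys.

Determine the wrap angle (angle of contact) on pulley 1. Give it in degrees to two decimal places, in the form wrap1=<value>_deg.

crossed belt: β = asin((r1+r2)/C) = asin(30/60) = 30.0000°
wrap1 = wrap2 = π + 2β = 240.0000°

wrap1=240.00_deg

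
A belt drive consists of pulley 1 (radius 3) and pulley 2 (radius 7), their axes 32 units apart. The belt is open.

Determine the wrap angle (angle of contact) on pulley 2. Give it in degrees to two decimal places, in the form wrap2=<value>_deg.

wrap2=194.36_deg

open belt: β = asin((r2−r1)/C) = asin(4/32) = 7.1808°
wrap1 = π − 2β = 165.6385°
wrap2 = π + 2β = 194.3615°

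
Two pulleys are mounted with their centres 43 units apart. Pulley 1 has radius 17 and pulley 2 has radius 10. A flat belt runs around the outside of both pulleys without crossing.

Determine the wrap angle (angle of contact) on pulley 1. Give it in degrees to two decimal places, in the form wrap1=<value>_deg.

wrap1=198.74_deg

open belt: β = asin((r2−r1)/C) = asin(-7/43) = -9.3689°
wrap1 = π − 2β = 198.7378°
wrap2 = π + 2β = 161.2622°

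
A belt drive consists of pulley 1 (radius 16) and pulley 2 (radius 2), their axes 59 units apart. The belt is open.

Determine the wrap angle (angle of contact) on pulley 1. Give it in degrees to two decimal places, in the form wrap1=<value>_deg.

wrap1=207.45_deg

open belt: β = asin((r2−r1)/C) = asin(-14/59) = -13.7265°
wrap1 = π − 2β = 207.4531°
wrap2 = π + 2β = 152.5469°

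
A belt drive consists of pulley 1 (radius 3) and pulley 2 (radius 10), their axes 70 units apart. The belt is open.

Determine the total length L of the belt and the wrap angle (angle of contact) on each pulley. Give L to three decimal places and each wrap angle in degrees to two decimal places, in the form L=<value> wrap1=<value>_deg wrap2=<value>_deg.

L=181.541 wrap1=168.52_deg wrap2=191.48_deg

open belt: β = asin((r2−r1)/C) = asin(7/70) = 5.7392°
wrap1 = π − 2β = 168.5217°
wrap2 = π + 2β = 191.4783°
tangent length = C·cosβ = 69.6491
L = r1·wrap1 + r2·wrap2 + 2·C·cosβ = 3·2.9413 + 10·3.3419 + 2·69.6491 = 181.5413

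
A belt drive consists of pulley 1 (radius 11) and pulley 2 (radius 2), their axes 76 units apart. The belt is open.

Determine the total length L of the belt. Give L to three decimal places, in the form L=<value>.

open belt: β = asin((r2−r1)/C) = asin(-9/76) = -6.8010°
wrap1 = π − 2β = 193.6020°
wrap2 = π + 2β = 166.3980°
tangent length = C·cosβ = 75.4652
L = r1·wrap1 + r2·wrap2 + 2·C·cosβ = 11·3.3790 + 2·2.9042 + 2·75.4652 = 193.9077

L=193.908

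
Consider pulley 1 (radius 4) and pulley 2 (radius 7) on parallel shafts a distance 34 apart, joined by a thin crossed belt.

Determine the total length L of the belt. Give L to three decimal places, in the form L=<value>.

crossed belt: β = asin((r1+r2)/C) = asin(11/34) = 18.8765°
wrap1 = wrap2 = π + 2β = 217.7530°
tangent length = C·cosβ = 32.1714
L = (r1+r2)·wrap + 2·C·cosβ = 11·3.8005 + 2·32.1714 = 106.1484

L=106.148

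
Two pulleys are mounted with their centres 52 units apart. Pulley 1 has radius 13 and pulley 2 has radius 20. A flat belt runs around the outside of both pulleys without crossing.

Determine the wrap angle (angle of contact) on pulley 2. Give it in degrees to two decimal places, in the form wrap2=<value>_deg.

open belt: β = asin((r2−r1)/C) = asin(7/52) = 7.7364°
wrap1 = π − 2β = 164.5272°
wrap2 = π + 2β = 195.4728°

wrap2=195.47_deg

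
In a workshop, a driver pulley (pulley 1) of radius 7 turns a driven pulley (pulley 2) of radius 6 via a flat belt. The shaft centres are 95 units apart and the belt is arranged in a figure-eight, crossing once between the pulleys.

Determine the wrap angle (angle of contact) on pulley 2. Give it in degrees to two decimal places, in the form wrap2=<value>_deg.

crossed belt: β = asin((r1+r2)/C) = asin(13/95) = 7.8652°
wrap1 = wrap2 = π + 2β = 195.7303°

wrap2=195.73_deg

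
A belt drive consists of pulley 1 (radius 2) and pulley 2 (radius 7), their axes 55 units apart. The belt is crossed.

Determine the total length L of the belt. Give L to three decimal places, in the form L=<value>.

L=139.750

crossed belt: β = asin((r1+r2)/C) = asin(9/55) = 9.4180°
wrap1 = wrap2 = π + 2β = 198.8361°
tangent length = C·cosβ = 54.2586
L = (r1+r2)·wrap + 2·C·cosβ = 9·3.4703 + 2·54.2586 = 139.7504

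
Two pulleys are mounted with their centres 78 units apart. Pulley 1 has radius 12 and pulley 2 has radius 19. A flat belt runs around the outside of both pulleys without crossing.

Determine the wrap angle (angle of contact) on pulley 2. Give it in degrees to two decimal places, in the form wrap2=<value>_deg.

wrap2=190.30_deg

open belt: β = asin((r2−r1)/C) = asin(7/78) = 5.1489°
wrap1 = π − 2β = 169.7023°
wrap2 = π + 2β = 190.2977°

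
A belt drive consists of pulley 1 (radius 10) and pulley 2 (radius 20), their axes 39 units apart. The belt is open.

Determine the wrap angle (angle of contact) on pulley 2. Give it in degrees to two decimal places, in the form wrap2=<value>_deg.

wrap2=209.71_deg

open belt: β = asin((r2−r1)/C) = asin(10/39) = 14.8572°
wrap1 = π − 2β = 150.2857°
wrap2 = π + 2β = 209.7143°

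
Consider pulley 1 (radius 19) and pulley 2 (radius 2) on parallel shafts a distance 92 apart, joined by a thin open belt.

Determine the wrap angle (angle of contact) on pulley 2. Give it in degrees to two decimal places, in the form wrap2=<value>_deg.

open belt: β = asin((r2−r1)/C) = asin(-17/92) = -10.6485°
wrap1 = π − 2β = 201.2969°
wrap2 = π + 2β = 158.7031°

wrap2=158.70_deg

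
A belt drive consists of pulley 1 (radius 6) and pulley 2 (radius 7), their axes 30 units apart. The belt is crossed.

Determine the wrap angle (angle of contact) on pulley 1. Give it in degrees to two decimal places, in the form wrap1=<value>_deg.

wrap1=231.36_deg

crossed belt: β = asin((r1+r2)/C) = asin(13/30) = 25.6793°
wrap1 = wrap2 = π + 2β = 231.3586°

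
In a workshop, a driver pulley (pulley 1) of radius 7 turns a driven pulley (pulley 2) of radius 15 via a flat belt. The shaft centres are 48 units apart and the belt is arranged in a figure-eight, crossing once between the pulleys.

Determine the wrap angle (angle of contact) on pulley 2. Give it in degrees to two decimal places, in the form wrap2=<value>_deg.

crossed belt: β = asin((r1+r2)/C) = asin(22/48) = 27.2796°
wrap1 = wrap2 = π + 2β = 234.5592°

wrap2=234.56_deg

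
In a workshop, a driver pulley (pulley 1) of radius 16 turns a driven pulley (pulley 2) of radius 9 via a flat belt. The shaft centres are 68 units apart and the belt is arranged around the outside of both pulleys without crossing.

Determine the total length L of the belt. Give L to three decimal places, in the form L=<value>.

L=215.261

open belt: β = asin((r2−r1)/C) = asin(-7/68) = -5.9086°
wrap1 = π − 2β = 191.8171°
wrap2 = π + 2β = 168.1829°
tangent length = C·cosβ = 67.6387
L = r1·wrap1 + r2·wrap2 + 2·C·cosβ = 16·3.3478 + 9·2.9353 + 2·67.6387 = 215.2610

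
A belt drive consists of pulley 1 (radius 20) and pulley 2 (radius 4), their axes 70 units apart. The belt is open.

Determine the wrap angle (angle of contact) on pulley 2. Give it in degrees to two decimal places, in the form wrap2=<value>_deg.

open belt: β = asin((r2−r1)/C) = asin(-16/70) = -13.2130°
wrap1 = π − 2β = 206.4260°
wrap2 = π + 2β = 153.5740°

wrap2=153.57_deg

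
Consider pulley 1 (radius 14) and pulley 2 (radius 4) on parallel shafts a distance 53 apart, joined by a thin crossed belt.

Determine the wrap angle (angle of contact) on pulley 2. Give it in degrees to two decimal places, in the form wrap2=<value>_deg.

wrap2=219.71_deg

crossed belt: β = asin((r1+r2)/C) = asin(18/53) = 19.8539°
wrap1 = wrap2 = π + 2β = 219.7078°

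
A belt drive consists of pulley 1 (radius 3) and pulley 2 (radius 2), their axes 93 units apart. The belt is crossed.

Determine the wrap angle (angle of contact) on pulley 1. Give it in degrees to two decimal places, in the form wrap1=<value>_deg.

wrap1=186.16_deg

crossed belt: β = asin((r1+r2)/C) = asin(5/93) = 3.0819°
wrap1 = wrap2 = π + 2β = 186.1638°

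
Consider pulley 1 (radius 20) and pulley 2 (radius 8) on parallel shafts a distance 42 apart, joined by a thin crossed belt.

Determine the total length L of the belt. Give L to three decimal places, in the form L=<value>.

L=191.439

crossed belt: β = asin((r1+r2)/C) = asin(28/42) = 41.8103°
wrap1 = wrap2 = π + 2β = 263.6206°
tangent length = C·cosβ = 31.3050
L = (r1+r2)·wrap + 2·C·cosβ = 28·4.6010 + 2·31.3050 = 191.4392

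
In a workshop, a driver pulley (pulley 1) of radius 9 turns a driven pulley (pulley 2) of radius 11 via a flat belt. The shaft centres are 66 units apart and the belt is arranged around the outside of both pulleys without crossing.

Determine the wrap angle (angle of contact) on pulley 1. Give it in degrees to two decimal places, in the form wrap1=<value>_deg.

wrap1=176.53_deg

open belt: β = asin((r2−r1)/C) = asin(2/66) = 1.7365°
wrap1 = π − 2β = 176.5270°
wrap2 = π + 2β = 183.4730°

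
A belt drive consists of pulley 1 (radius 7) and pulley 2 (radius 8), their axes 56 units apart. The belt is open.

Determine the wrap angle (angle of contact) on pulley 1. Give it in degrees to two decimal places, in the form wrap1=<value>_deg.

open belt: β = asin((r2−r1)/C) = asin(1/56) = 1.0232°
wrap1 = π − 2β = 177.9536°
wrap2 = π + 2β = 182.0464°

wrap1=177.95_deg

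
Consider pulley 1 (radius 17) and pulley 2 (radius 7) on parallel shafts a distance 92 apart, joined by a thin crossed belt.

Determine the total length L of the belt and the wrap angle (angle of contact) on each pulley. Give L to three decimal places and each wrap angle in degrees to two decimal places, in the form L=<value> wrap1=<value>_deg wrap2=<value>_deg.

crossed belt: β = asin((r1+r2)/C) = asin(24/92) = 15.1217°
wrap1 = wrap2 = π + 2β = 210.2433°
tangent length = C·cosβ = 88.8144
L = (r1+r2)·wrap + 2·C·cosβ = 24·3.6694 + 2·88.8144 = 265.6953

L=265.695 wrap1=210.24_deg wrap2=210.24_deg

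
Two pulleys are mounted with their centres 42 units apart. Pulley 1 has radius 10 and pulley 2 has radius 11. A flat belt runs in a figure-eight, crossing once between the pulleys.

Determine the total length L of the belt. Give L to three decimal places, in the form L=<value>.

L=160.711

crossed belt: β = asin((r1+r2)/C) = asin(21/42) = 30.0000°
wrap1 = wrap2 = π + 2β = 240.0000°
tangent length = C·cosβ = 36.3731
L = (r1+r2)·wrap + 2·C·cosβ = 21·4.1888 + 2·36.3731 = 160.7107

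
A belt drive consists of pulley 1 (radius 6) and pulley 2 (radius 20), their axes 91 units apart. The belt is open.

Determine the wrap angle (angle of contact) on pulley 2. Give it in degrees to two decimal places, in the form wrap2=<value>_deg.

wrap2=197.70_deg

open belt: β = asin((r2−r1)/C) = asin(14/91) = 8.8499°
wrap1 = π − 2β = 162.3002°
wrap2 = π + 2β = 197.6998°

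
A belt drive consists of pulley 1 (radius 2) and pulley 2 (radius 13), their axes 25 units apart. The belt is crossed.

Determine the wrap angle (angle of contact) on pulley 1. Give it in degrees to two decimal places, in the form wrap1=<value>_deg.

wrap1=253.74_deg

crossed belt: β = asin((r1+r2)/C) = asin(15/25) = 36.8699°
wrap1 = wrap2 = π + 2β = 253.7398°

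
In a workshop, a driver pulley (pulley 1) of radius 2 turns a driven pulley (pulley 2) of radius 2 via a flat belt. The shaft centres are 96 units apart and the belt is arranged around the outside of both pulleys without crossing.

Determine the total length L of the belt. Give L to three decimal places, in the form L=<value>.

L=204.566

open belt: β = asin((r2−r1)/C) = asin(0/96) = 0.0000°
wrap1 = π − 2β = 180.0000°
wrap2 = π + 2β = 180.0000°
tangent length = C·cosβ = 96.0000
L = r1·wrap1 + r2·wrap2 + 2·C·cosβ = 2·3.1416 + 2·3.1416 + 2·96.0000 = 204.5664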